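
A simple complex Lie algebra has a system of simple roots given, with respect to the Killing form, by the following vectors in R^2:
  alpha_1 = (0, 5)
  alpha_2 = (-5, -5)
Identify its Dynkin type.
Compute the Cartan integers a_ij = 2(alpha_i, alpha_j)/(alpha_j, alpha_j); the resulting 2x2 Cartan matrix is
[[2, -1], [-2, 2]].
The roots have two lengths (squared-length ratio 2:1); the short ones are alpha_{1}. The associated Dynkin diagram is a chain of 2 nodes with a double edge at one end; the terminal node there is the unique short simple root (B_2), so the type is B_2 (the algebra so(5)).

B_2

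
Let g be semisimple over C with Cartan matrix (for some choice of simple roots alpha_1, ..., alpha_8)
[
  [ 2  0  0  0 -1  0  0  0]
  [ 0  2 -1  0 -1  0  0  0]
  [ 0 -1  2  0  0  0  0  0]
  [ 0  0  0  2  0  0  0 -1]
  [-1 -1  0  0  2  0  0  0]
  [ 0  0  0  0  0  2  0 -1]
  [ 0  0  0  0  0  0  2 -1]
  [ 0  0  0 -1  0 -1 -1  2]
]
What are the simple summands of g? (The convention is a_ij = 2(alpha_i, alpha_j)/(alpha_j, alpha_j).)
A4 + D4

The diagram associated to this matrix has two connected components: the simple roots {alpha_1, alpha_2, alpha_3, alpha_5} form a chain of 4 nodes with single edges (A_4), and {alpha_4, alpha_6, alpha_7, alpha_8} form a chain of 2 nodes with a fork of two nodes at one end (D_4). A semisimple Lie algebra decomposes uniquely as the direct sum of simple ideals, one per connected component of its Dynkin diagram, so g ≅ A_4 ⊕ D_4 (dimension 24 + 28 = 52).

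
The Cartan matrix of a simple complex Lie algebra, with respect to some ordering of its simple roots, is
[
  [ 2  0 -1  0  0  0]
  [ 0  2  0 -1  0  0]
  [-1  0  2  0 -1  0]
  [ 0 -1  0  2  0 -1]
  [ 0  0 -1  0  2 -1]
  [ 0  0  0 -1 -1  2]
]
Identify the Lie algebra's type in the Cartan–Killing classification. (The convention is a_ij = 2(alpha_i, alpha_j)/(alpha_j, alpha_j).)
A6

The matrix has rank 6 with 2's on the diagonal. Reading the off-diagonal entries as Dynkin edges (a single edge where a_ij = a_ji = -1; a double or triple edge where a_ij * a_ji = 2 or 3), the diagram is a chain of 6 nodes with single edges (A_6). One simple-root ordering that puts it in standard form is (alpha_2, alpha_4, alpha_6, alpha_5, alpha_3, alpha_1). So the algebra is type A_6, i.e. sl(7).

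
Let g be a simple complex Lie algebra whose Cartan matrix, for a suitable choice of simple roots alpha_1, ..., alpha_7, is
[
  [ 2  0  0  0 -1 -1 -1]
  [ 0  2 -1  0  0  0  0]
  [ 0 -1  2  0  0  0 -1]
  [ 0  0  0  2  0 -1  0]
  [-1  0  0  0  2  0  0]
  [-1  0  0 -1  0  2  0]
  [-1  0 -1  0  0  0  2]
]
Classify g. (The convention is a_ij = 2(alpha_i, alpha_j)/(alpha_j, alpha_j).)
E_7

The matrix has rank 7 with 2's on the diagonal. Reading the off-diagonal entries as Dynkin edges (a single edge where a_ij = a_ji = -1; a double or triple edge where a_ij * a_ji = 2 or 3), the diagram is a chain of 6 nodes with one extra node attached to the third node from one end (E_7). One simple-root ordering that puts it in standard form is (alpha_4, alpha_5, alpha_6, alpha_1, alpha_7, alpha_3, alpha_2). So the algebra is type E_7.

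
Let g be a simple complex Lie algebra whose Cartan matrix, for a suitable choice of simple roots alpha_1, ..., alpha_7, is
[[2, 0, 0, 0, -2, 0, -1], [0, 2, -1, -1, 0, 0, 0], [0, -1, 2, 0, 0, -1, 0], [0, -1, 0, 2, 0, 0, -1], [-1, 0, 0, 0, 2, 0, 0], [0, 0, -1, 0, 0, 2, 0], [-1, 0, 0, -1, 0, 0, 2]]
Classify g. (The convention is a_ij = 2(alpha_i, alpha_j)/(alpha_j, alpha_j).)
The matrix has rank 7 with 2's on the diagonal. Reading the off-diagonal entries as Dynkin edges (a single edge where a_ij = a_ji = -1; a double or triple edge where a_ij * a_ji = 2 or 3), the diagram is a chain of 7 nodes with a double edge at one end; the terminal node there is the unique short simple root (B_7). One simple-root ordering that puts it in standard form is (alpha_6, alpha_3, alpha_2, alpha_4, alpha_7, alpha_1, alpha_5). So the algebra is type B_7, i.e. so(15).

B_7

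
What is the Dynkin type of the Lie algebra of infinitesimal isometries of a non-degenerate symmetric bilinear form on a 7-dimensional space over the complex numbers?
B_3 (so(7))

This is so(7) with 7 odd, which has dimension 7(7-1)/2 = 21 and rank (7-1)/2 = 3. In the classification of classical Lie algebras, the orthogonal algebra so(2n+1) in an odd number of variables has type B_n; here n = 3, so the Dynkin diagram is a chain of 3 nodes with a double edge at one end; the terminal node there is the unique short simple root (B_3). Hence the type is B_3.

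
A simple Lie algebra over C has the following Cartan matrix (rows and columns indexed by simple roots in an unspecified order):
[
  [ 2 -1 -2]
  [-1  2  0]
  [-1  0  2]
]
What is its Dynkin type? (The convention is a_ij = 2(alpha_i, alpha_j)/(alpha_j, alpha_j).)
The matrix has rank 3 with 2's on the diagonal. Reading the off-diagonal entries as Dynkin edges (a single edge where a_ij = a_ji = -1; a double or triple edge where a_ij * a_ji = 2 or 3), the diagram is a chain of 3 nodes with a double edge at one end; the terminal node there is the unique short simple root (B_3). One simple-root ordering that puts it in standard form is (alpha_2, alpha_1, alpha_3). So the algebra is type B_3, i.e. so(7).

B3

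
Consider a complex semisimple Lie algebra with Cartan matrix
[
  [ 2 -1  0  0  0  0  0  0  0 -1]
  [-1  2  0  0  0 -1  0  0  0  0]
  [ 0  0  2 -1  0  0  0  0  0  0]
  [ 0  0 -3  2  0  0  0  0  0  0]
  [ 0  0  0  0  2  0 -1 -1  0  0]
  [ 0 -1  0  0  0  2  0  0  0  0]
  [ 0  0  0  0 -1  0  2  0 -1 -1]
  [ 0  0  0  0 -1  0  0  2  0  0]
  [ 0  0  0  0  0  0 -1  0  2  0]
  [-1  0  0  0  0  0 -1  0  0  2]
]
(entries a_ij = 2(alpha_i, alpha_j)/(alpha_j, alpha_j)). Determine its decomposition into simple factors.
E_8 ⊕ G_2

The diagram associated to this matrix has two connected components: the simple roots {alpha_1, alpha_2, alpha_5, alpha_6, alpha_7, alpha_8, alpha_9, alpha_10} form a chain of 7 nodes with one extra node attached to the third node from one end (E_8), and {alpha_3, alpha_4} form two nodes joined by a triple edge (G_2). A semisimple Lie algebra decomposes uniquely as the direct sum of simple ideals, one per connected component of its Dynkin diagram, so g ≅ E_8 ⊕ G_2 (dimension 248 + 14 = 262).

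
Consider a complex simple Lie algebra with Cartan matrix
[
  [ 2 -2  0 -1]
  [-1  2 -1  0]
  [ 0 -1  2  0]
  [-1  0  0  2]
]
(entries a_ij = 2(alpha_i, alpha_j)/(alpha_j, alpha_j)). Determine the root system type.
The matrix has rank 4 with 2's on the diagonal. Reading the off-diagonal entries as Dynkin edges (a single edge where a_ij = a_ji = -1; a double or triple edge where a_ij * a_ji = 2 or 3), the diagram is a chain of 4 nodes with a double edge between the middle two (F_4). One simple-root ordering that puts it in standard form is (alpha_4, alpha_1, alpha_2, alpha_3). So the algebra is type F_4.

type F_4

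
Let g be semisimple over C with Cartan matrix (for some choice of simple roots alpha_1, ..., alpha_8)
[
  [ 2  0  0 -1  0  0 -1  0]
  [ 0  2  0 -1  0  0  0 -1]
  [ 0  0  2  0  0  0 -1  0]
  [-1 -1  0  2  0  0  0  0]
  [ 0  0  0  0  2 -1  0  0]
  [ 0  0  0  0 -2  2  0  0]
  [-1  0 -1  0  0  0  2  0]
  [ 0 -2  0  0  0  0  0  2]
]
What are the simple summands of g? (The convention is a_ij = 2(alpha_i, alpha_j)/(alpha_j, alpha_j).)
B2 + C6

The diagram associated to this matrix has two connected components: the simple roots {alpha_5, alpha_6} form a chain of 2 nodes with a double edge at one end; the terminal node there is the unique short simple root (B_2), and {alpha_1, alpha_2, alpha_3, alpha_4, alpha_7, alpha_8} form a chain of 6 nodes with a double edge at one end; the terminal node there is the unique long simple root (C_6). A semisimple Lie algebra decomposes uniquely as the direct sum of simple ideals, one per connected component of its Dynkin diagram, so g ≅ B_2 ⊕ C_6 (dimension 10 + 78 = 88).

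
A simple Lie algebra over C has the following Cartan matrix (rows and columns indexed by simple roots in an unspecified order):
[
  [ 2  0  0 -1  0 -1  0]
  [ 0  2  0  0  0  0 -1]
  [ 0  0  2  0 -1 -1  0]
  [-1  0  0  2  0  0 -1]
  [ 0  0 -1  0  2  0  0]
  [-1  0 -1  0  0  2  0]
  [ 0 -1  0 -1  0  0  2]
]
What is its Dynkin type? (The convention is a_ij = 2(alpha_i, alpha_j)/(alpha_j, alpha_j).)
The matrix has rank 7 with 2's on the diagonal. Reading the off-diagonal entries as Dynkin edges (a single edge where a_ij = a_ji = -1; a double or triple edge where a_ij * a_ji = 2 or 3), the diagram is a chain of 7 nodes with single edges (A_7). One simple-root ordering that puts it in standard form is (alpha_2, alpha_7, alpha_4, alpha_1, alpha_6, alpha_3, alpha_5). So the algebra is type A_7, i.e. sl(8).

type A_7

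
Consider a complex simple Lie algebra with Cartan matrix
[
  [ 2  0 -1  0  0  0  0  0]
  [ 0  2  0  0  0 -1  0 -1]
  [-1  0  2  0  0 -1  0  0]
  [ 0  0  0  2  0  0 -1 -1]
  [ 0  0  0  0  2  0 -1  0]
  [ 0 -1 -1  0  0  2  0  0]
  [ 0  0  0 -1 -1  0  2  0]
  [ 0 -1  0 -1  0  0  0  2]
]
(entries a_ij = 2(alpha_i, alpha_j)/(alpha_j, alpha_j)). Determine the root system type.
The matrix has rank 8 with 2's on the diagonal. Reading the off-diagonal entries as Dynkin edges (a single edge where a_ij = a_ji = -1; a double or triple edge where a_ij * a_ji = 2 or 3), the diagram is a chain of 8 nodes with single edges (A_8). One simple-root ordering that puts it in standard form is (alpha_5, alpha_7, alpha_4, alpha_8, alpha_2, alpha_6, alpha_3, alpha_1). So the algebra is type A_8, i.e. sl(9).

A_8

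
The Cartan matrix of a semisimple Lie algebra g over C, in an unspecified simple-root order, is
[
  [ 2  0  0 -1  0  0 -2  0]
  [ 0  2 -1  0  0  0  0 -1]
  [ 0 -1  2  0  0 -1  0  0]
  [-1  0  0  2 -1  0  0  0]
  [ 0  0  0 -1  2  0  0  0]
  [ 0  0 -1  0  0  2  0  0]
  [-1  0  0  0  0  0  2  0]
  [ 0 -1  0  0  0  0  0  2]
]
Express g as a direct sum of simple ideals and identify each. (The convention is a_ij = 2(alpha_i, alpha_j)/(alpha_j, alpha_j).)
type A_4 + type B_4

The diagram associated to this matrix has two connected components: the simple roots {alpha_2, alpha_3, alpha_6, alpha_8} form a chain of 4 nodes with single edges (A_4), and {alpha_1, alpha_4, alpha_5, alpha_7} form a chain of 4 nodes with a double edge at one end; the terminal node there is the unique short simple root (B_4). A semisimple Lie algebra decomposes uniquely as the direct sum of simple ideals, one per connected component of its Dynkin diagram, so g ≅ A_4 ⊕ B_4 (dimension 24 + 36 = 60).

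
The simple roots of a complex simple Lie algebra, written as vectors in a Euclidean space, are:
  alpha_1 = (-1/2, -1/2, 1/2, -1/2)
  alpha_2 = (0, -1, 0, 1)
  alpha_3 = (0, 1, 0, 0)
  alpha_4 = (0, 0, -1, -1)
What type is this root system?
Compute the Cartan integers a_ij = 2(alpha_i, alpha_j)/(alpha_j, alpha_j); the resulting 4x4 Cartan matrix is
[[2, 0, -1, 0], [0, 2, -2, -1], [-1, -1, 2, 0], [0, -1, 0, 2]].
The roots have two lengths (squared-length ratio 2:1); the short ones are alpha_{1,3}. The associated Dynkin diagram is a chain of 4 nodes with a double edge between the middle two (F_4), so the type is F_4.

F_4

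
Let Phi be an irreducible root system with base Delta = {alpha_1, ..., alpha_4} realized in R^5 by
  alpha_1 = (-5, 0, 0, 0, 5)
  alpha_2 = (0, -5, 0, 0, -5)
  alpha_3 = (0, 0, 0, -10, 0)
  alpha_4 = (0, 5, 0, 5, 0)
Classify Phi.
Compute the Cartan integers a_ij = 2(alpha_i, alpha_j)/(alpha_j, alpha_j); the resulting 4x4 Cartan matrix is
[[2, -1, 0, 0], [-1, 2, 0, -1], [0, 0, 2, -2], [0, -1, -1, 2]].
The roots have two lengths (squared-length ratio 2:1); the short ones are alpha_{1,2,4}. The associated Dynkin diagram is a chain of 4 nodes with a double edge at one end; the terminal node there is the unique long simple root (C_4), so the type is C_4 (the algebra sp(8)).

C_4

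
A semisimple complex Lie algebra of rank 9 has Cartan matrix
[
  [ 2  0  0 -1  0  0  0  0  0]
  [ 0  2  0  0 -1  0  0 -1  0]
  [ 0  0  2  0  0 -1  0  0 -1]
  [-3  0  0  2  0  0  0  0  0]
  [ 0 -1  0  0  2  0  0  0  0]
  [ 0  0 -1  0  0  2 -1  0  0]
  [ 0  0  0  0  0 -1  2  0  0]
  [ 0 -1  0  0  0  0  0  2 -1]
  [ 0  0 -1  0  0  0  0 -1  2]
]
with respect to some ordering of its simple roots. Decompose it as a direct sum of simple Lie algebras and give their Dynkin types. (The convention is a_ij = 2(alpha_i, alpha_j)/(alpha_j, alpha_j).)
A_7 + G_2

The diagram associated to this matrix has two connected components: the simple roots {alpha_2, alpha_3, alpha_5, alpha_6, alpha_7, alpha_8, alpha_9} form a chain of 7 nodes with single edges (A_7), and {alpha_1, alpha_4} form two nodes joined by a triple edge (G_2). A semisimple Lie algebra decomposes uniquely as the direct sum of simple ideals, one per connected component of its Dynkin diagram, so g ≅ A_7 ⊕ G_2 (dimension 63 + 14 = 77).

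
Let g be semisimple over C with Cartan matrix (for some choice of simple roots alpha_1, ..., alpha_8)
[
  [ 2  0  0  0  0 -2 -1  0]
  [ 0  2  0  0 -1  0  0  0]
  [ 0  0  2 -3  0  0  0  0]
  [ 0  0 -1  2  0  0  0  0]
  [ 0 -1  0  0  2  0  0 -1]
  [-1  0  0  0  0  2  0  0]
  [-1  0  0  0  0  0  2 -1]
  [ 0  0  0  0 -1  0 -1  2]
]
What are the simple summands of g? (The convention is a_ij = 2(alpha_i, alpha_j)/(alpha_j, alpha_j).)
B_6 ⊕ G_2

The diagram associated to this matrix has two connected components: the simple roots {alpha_1, alpha_2, alpha_5, alpha_6, alpha_7, alpha_8} form a chain of 6 nodes with a double edge at one end; the terminal node there is the unique short simple root (B_6), and {alpha_3, alpha_4} form two nodes joined by a triple edge (G_2). A semisimple Lie algebra decomposes uniquely as the direct sum of simple ideals, one per connected component of its Dynkin diagram, so g ≅ B_6 ⊕ G_2 (dimension 78 + 14 = 92).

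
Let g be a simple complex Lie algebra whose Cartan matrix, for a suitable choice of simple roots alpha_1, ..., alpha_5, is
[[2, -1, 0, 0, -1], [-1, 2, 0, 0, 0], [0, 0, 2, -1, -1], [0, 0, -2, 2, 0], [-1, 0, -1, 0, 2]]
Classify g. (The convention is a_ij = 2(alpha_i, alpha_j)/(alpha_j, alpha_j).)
C5

The matrix has rank 5 with 2's on the diagonal. Reading the off-diagonal entries as Dynkin edges (a single edge where a_ij = a_ji = -1; a double or triple edge where a_ij * a_ji = 2 or 3), the diagram is a chain of 5 nodes with a double edge at one end; the terminal node there is the unique long simple root (C_5). One simple-root ordering that puts it in standard form is (alpha_2, alpha_1, alpha_5, alpha_3, alpha_4). So the algebra is type C_5, i.e. sp(10).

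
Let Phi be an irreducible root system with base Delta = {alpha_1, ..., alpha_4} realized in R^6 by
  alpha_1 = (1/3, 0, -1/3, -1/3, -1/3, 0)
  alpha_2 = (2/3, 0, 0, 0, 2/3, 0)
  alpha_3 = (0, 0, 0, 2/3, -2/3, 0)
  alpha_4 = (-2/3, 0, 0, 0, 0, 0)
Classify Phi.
Compute the Cartan integers a_ij = 2(alpha_i, alpha_j)/(alpha_j, alpha_j); the resulting 4x4 Cartan matrix is
[[2, 0, 0, -1], [0, 2, -1, -2], [0, -1, 2, 0], [-1, -1, 0, 2]].
The roots have two lengths (squared-length ratio 2:1); the short ones are alpha_{1,4}. The associated Dynkin diagram is a chain of 4 nodes with a double edge between the middle two (F_4), so the type is F_4.

type F_4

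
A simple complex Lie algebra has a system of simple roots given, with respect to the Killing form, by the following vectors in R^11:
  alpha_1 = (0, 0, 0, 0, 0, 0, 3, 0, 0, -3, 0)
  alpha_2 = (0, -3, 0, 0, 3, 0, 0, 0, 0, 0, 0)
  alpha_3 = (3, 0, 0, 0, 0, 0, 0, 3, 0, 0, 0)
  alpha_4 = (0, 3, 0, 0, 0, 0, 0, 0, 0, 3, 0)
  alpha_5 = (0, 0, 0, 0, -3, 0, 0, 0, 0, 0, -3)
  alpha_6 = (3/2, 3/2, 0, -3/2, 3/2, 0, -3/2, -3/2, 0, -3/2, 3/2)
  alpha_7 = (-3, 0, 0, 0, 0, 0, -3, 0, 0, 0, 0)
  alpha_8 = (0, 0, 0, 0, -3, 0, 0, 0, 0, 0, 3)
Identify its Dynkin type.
E_8

Compute the Cartan integers a_ij = 2(alpha_i, alpha_j)/(alpha_j, alpha_j); the resulting 8x8 Cartan matrix is
[[2, 0, 0, -1, 0, 0, -1, 0], [0, 2, 0, -1, -1, 0, 0, -1], [0, 0, 2, 0, 0, 0, -1, 0], [-1, -1, 0, 2, 0, 0, 0, 0], [0, -1, 0, 0, 2, -1, 0, 0], [0, 0, 0, 0, -1, 2, 0, 0], [-1, 0, -1, 0, 0, 0, 2, 0], [0, -1, 0, 0, 0, 0, 0, 2]].
All simple roots have the same length, so the diagram is simply laced. The associated Dynkin diagram is a chain of 7 nodes with one extra node attached to the third node from one end (E_8), so the type is E_8.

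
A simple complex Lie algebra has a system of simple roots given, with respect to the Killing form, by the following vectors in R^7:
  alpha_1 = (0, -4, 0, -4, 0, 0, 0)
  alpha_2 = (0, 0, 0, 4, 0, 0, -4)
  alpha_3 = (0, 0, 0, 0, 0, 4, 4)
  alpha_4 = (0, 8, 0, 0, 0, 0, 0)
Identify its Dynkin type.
Compute the Cartan integers a_ij = 2(alpha_i, alpha_j)/(alpha_j, alpha_j); the resulting 4x4 Cartan matrix is
[[2, -1, 0, -1], [-1, 2, -1, 0], [0, -1, 2, 0], [-2, 0, 0, 2]].
The roots have two lengths (squared-length ratio 2:1); the short ones are alpha_{1,2,3}. The associated Dynkin diagram is a chain of 4 nodes with a double edge at one end; the terminal node there is the unique long simple root (C_4), so the type is C_4 (the algebra sp(8)).

C_4 (sp(8))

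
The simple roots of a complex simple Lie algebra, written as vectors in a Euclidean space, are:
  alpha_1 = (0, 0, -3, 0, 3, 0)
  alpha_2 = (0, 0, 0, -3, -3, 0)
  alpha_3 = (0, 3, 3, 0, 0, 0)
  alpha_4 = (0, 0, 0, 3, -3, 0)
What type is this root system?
D4

Compute the Cartan integers a_ij = 2(alpha_i, alpha_j)/(alpha_j, alpha_j); the resulting 4x4 Cartan matrix is
[[2, -1, -1, -1], [-1, 2, 0, 0], [-1, 0, 2, 0], [-1, 0, 0, 2]].
All simple roots have the same length, so the diagram is simply laced. The associated Dynkin diagram is a chain of 2 nodes with a fork of two nodes at one end (D_4), so the type is D_4 (the algebra so(8)).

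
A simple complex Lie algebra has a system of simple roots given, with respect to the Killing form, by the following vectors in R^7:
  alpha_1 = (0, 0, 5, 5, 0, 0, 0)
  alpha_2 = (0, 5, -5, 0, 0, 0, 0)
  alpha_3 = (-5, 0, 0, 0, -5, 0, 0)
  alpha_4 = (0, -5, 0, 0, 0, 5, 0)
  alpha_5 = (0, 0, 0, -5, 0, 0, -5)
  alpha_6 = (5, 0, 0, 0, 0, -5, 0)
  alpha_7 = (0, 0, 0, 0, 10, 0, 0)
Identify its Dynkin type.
Compute the Cartan integers a_ij = 2(alpha_i, alpha_j)/(alpha_j, alpha_j); the resulting 7x7 Cartan matrix is
[[2, -1, 0, 0, -1, 0, 0], [-1, 2, 0, -1, 0, 0, 0], [0, 0, 2, 0, 0, -1, -1], [0, -1, 0, 2, 0, -1, 0], [-1, 0, 0, 0, 2, 0, 0], [0, 0, -1, -1, 0, 2, 0], [0, 0, -2, 0, 0, 0, 2]].
The roots have two lengths (squared-length ratio 2:1); the short ones are alpha_{1,2,3,4,5,6}. The associated Dynkin diagram is a chain of 7 nodes with a double edge at one end; the terminal node there is the unique long simple root (C_7), so the type is C_7 (the algebra sp(14)).

type C_7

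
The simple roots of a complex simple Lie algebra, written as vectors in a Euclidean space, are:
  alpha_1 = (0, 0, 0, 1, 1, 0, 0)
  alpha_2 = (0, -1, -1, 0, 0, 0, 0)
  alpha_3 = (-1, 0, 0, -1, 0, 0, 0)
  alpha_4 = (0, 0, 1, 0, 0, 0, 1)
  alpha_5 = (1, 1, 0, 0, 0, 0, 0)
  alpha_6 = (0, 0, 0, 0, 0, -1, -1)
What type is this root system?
Compute the Cartan integers a_ij = 2(alpha_i, alpha_j)/(alpha_j, alpha_j); the resulting 6x6 Cartan matrix is
[[2, 0, -1, 0, 0, 0], [0, 2, 0, -1, -1, 0], [-1, 0, 2, 0, -1, 0], [0, -1, 0, 2, 0, -1], [0, -1, -1, 0, 2, 0], [0, 0, 0, -1, 0, 2]].
All simple roots have the same length, so the diagram is simply laced. The associated Dynkin diagram is a chain of 6 nodes with single edges (A_6), so the type is A_6 (the algebra sl(7)).

A6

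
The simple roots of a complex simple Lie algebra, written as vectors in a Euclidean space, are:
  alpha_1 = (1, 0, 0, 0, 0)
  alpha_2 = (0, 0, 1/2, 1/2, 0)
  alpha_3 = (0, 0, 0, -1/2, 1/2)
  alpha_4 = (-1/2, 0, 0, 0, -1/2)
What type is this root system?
type C_4

Compute the Cartan integers a_ij = 2(alpha_i, alpha_j)/(alpha_j, alpha_j); the resulting 4x4 Cartan matrix is
[[2, 0, 0, -2], [0, 2, -1, 0], [0, -1, 2, -1], [-1, 0, -1, 2]].
The roots have two lengths (squared-length ratio 2:1); the short ones are alpha_{2,3,4}. The associated Dynkin diagram is a chain of 4 nodes with a double edge at one end; the terminal node there is the unique long simple root (C_4), so the type is C_4 (the algebra sp(8)).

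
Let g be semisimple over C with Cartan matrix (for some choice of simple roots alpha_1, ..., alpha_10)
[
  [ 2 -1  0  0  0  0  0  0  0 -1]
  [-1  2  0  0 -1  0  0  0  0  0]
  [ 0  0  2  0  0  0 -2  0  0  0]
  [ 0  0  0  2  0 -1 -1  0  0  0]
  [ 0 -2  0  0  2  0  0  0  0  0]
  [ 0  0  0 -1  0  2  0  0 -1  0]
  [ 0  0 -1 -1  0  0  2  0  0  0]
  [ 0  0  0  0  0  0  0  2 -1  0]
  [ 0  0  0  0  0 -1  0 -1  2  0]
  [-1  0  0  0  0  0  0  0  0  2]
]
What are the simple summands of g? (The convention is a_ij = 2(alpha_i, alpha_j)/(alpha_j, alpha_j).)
C4 + C6

The diagram associated to this matrix has two connected components: the simple roots {alpha_1, alpha_2, alpha_5, alpha_10} form a chain of 4 nodes with a double edge at one end; the terminal node there is the unique long simple root (C_4), and {alpha_3, alpha_4, alpha_6, alpha_7, alpha_8, alpha_9} form a chain of 6 nodes with a double edge at one end; the terminal node there is the unique long simple root (C_6). A semisimple Lie algebra decomposes uniquely as the direct sum of simple ideals, one per connected component of its Dynkin diagram, so g ≅ C_4 ⊕ C_6 (dimension 36 + 78 = 114).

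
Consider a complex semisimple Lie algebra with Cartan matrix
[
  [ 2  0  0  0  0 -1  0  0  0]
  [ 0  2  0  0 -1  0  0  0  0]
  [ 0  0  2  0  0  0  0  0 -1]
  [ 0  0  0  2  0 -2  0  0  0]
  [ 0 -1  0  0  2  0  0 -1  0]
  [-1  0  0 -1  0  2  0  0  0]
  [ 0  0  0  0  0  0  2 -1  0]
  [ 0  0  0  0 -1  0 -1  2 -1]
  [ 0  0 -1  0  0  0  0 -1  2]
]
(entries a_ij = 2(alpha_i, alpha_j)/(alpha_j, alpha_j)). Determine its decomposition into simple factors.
The diagram associated to this matrix has two connected components: the simple roots {alpha_1, alpha_4, alpha_6} form a chain of 3 nodes with a double edge at one end; the terminal node there is the unique long simple root (C_3), and {alpha_2, alpha_3, alpha_5, alpha_7, alpha_8, alpha_9} form a chain of 5 nodes with one extra node attached to the third node from one end (E_6). A semisimple Lie algebra decomposes uniquely as the direct sum of simple ideals, one per connected component of its Dynkin diagram, so g ≅ C_3 ⊕ E_6 (dimension 21 + 78 = 99).

type C_3 ⊕ type E_6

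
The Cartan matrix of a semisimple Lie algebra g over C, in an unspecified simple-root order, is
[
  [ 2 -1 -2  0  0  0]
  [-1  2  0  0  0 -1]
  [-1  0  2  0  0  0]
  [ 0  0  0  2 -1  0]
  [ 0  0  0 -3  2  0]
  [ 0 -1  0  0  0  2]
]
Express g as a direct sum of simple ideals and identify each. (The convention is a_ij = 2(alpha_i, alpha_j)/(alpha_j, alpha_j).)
The diagram associated to this matrix has two connected components: the simple roots {alpha_1, alpha_2, alpha_3, alpha_6} form a chain of 4 nodes with a double edge at one end; the terminal node there is the unique short simple root (B_4), and {alpha_4, alpha_5} form two nodes joined by a triple edge (G_2). A semisimple Lie algebra decomposes uniquely as the direct sum of simple ideals, one per connected component of its Dynkin diagram, so g ≅ B_4 ⊕ G_2 (dimension 36 + 14 = 50).

B_4 (so(9)) + G_2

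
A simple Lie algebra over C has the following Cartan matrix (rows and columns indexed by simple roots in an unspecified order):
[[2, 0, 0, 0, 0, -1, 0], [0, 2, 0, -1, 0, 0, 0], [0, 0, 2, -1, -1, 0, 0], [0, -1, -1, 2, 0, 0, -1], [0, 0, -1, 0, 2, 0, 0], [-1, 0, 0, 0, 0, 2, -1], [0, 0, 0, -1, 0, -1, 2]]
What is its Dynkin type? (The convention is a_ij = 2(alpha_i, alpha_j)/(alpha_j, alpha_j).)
The matrix has rank 7 with 2's on the diagonal. Reading the off-diagonal entries as Dynkin edges (a single edge where a_ij = a_ji = -1; a double or triple edge where a_ij * a_ji = 2 or 3), the diagram is a chain of 6 nodes with one extra node attached to the third node from one end (E_7). One simple-root ordering that puts it in standard form is (alpha_5, alpha_2, alpha_3, alpha_4, alpha_7, alpha_6, alpha_1). So the algebra is type E_7.

E_7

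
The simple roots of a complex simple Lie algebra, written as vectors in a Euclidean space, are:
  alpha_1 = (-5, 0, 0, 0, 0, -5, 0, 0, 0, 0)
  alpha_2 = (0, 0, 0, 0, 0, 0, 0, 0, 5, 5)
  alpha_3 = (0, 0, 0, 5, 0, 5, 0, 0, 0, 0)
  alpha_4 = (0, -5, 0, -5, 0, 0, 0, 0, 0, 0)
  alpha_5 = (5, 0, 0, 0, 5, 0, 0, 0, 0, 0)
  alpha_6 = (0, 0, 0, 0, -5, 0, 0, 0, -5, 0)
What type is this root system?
Compute the Cartan integers a_ij = 2(alpha_i, alpha_j)/(alpha_j, alpha_j); the resulting 6x6 Cartan matrix is
[[2, 0, -1, 0, -1, 0], [0, 2, 0, 0, 0, -1], [-1, 0, 2, -1, 0, 0], [0, 0, -1, 2, 0, 0], [-1, 0, 0, 0, 2, -1], [0, -1, 0, 0, -1, 2]].
All simple roots have the same length, so the diagram is simply laced. The associated Dynkin diagram is a chain of 6 nodes with single edges (A_6), so the type is A_6 (the algebra sl(7)).

type A_6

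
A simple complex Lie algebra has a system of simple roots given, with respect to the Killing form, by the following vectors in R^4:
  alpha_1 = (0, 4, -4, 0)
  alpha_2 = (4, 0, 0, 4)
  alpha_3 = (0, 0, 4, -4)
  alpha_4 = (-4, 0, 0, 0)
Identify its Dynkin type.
type B_4

Compute the Cartan integers a_ij = 2(alpha_i, alpha_j)/(alpha_j, alpha_j); the resulting 4x4 Cartan matrix is
[[2, 0, -1, 0], [0, 2, -1, -2], [-1, -1, 2, 0], [0, -1, 0, 2]].
The roots have two lengths (squared-length ratio 2:1); the short ones are alpha_{4}. The associated Dynkin diagram is a chain of 4 nodes with a double edge at one end; the terminal node there is the unique short simple root (B_4), so the type is B_4 (the algebra so(9)).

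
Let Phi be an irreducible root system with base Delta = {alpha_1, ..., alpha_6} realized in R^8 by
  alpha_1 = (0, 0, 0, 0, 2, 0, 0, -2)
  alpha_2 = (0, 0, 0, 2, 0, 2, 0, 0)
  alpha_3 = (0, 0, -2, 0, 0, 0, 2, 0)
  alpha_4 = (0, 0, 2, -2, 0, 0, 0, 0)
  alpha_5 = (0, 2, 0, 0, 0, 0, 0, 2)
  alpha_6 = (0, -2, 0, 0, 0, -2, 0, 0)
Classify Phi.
A_6

Compute the Cartan integers a_ij = 2(alpha_i, alpha_j)/(alpha_j, alpha_j); the resulting 6x6 Cartan matrix is
[[2, 0, 0, 0, -1, 0], [0, 2, 0, -1, 0, -1], [0, 0, 2, -1, 0, 0], [0, -1, -1, 2, 0, 0], [-1, 0, 0, 0, 2, -1], [0, -1, 0, 0, -1, 2]].
All simple roots have the same length, so the diagram is simply laced. The associated Dynkin diagram is a chain of 6 nodes with single edges (A_6), so the type is A_6 (the algebra sl(7)).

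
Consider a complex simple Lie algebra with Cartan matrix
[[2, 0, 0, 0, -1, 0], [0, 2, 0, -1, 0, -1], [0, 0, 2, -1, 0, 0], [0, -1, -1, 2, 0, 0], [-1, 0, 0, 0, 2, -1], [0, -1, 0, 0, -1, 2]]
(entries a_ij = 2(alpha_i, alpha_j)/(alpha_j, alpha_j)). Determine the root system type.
The matrix has rank 6 with 2's on the diagonal. Reading the off-diagonal entries as Dynkin edges (a single edge where a_ij = a_ji = -1; a double or triple edge where a_ij * a_ji = 2 or 3), the diagram is a chain of 6 nodes with single edges (A_6). One simple-root ordering that puts it in standard form is (alpha_3, alpha_4, alpha_2, alpha_6, alpha_5, alpha_1). So the algebra is type A_6, i.e. sl(7).

type A_6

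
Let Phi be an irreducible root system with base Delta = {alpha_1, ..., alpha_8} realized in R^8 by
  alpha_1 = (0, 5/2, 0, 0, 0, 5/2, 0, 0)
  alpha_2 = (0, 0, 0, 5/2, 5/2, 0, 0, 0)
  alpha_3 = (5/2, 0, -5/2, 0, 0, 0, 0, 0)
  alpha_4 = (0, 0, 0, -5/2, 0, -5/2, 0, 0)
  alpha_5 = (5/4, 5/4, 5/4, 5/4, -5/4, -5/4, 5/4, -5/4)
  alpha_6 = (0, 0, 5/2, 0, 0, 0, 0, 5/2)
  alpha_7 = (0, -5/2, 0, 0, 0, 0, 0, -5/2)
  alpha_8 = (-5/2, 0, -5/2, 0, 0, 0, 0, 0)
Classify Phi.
E_8

Compute the Cartan integers a_ij = 2(alpha_i, alpha_j)/(alpha_j, alpha_j); the resulting 8x8 Cartan matrix is
[[2, 0, 0, -1, 0, 0, -1, 0], [0, 2, 0, -1, 0, 0, 0, 0], [0, 0, 2, 0, 0, -1, 0, 0], [-1, -1, 0, 2, 0, 0, 0, 0], [0, 0, 0, 0, 2, 0, 0, -1], [0, 0, -1, 0, 0, 2, -1, -1], [-1, 0, 0, 0, 0, -1, 2, 0], [0, 0, 0, 0, -1, -1, 0, 2]].
All simple roots have the same length, so the diagram is simply laced. The associated Dynkin diagram is a chain of 7 nodes with one extra node attached to the third node from one end (E_8), so the type is E_8.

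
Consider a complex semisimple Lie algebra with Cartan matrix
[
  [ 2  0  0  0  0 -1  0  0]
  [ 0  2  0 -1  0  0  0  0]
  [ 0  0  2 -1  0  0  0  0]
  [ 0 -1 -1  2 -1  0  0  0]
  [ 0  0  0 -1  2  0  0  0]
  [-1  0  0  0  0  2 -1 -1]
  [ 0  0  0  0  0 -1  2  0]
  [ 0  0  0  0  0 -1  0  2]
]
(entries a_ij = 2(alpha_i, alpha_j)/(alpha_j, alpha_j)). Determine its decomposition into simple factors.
D_4 (so(8)) ⊕ D_4 (so(8))

The diagram associated to this matrix has two connected components: the simple roots {alpha_2, alpha_3, alpha_4, alpha_5} form a chain of 2 nodes with a fork of two nodes at one end (D_4), and {alpha_1, alpha_6, alpha_7, alpha_8} form a chain of 2 nodes with a fork of two nodes at one end (D_4). A semisimple Lie algebra decomposes uniquely as the direct sum of simple ideals, one per connected component of its Dynkin diagram, so g ≅ D_4 ⊕ D_4 (dimension 28 + 28 = 56).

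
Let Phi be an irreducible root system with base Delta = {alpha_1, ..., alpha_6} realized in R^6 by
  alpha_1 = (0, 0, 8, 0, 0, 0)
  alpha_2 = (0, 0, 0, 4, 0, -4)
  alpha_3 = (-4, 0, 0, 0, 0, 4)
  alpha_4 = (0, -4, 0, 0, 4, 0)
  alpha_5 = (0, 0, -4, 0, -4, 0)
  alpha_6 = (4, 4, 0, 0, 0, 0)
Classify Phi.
Compute the Cartan integers a_ij = 2(alpha_i, alpha_j)/(alpha_j, alpha_j); the resulting 6x6 Cartan matrix is
[[2, 0, 0, 0, -2, 0], [0, 2, -1, 0, 0, 0], [0, -1, 2, 0, 0, -1], [0, 0, 0, 2, -1, -1], [-1, 0, 0, -1, 2, 0], [0, 0, -1, -1, 0, 2]].
The roots have two lengths (squared-length ratio 2:1); the short ones are alpha_{2,3,4,5,6}. The associated Dynkin diagram is a chain of 6 nodes with a double edge at one end; the terminal node there is the unique long simple root (C_6), so the type is C_6 (the algebra sp(12)).

type C_6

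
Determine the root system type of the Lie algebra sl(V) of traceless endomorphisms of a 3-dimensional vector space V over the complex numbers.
This is sl(3), which has dimension 3^2 - 1 = 8 and rank 3 - 1 = 2 (a Cartan subalgebra is the diagonal traceless matrices). In the classification of classical Lie algebras, the special linear algebra sl(n+1) has type A_n; here n = 2, so the Dynkin diagram is a chain of 2 nodes with single edges (A_2). Hence the type is A_2.

A_2 (sl(3))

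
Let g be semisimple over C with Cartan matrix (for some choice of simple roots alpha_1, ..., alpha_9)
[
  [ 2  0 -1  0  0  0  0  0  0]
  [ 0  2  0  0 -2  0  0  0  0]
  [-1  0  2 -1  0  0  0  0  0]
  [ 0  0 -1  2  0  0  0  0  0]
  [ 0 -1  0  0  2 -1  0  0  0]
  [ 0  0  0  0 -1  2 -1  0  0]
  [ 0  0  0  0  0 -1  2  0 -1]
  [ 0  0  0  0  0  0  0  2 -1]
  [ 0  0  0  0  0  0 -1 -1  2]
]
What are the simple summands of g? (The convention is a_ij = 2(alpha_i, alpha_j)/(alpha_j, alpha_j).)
The diagram associated to this matrix has two connected components: the simple roots {alpha_1, alpha_3, alpha_4} form a chain of 3 nodes with single edges (A_3), and {alpha_2, alpha_5, alpha_6, alpha_7, alpha_8, alpha_9} form a chain of 6 nodes with a double edge at one end; the terminal node there is the unique long simple root (C_6). A semisimple Lie algebra decomposes uniquely as the direct sum of simple ideals, one per connected component of its Dynkin diagram, so g ≅ A_3 ⊕ C_6 (dimension 15 + 78 = 93).

A_3 ⊕ C_6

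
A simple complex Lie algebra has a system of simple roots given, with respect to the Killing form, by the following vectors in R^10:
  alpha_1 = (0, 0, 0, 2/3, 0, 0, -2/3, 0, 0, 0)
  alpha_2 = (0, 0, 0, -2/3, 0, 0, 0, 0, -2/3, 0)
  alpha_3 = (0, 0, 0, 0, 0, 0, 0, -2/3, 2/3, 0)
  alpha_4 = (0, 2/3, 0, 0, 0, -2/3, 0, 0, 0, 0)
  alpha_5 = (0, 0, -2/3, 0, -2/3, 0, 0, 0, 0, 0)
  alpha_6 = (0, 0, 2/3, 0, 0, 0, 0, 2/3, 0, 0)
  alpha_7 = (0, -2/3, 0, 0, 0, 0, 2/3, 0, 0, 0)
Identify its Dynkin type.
Compute the Cartan integers a_ij = 2(alpha_i, alpha_j)/(alpha_j, alpha_j); the resulting 7x7 Cartan matrix is
[[2, -1, 0, 0, 0, 0, -1], [-1, 2, -1, 0, 0, 0, 0], [0, -1, 2, 0, 0, -1, 0], [0, 0, 0, 2, 0, 0, -1], [0, 0, 0, 0, 2, -1, 0], [0, 0, -1, 0, -1, 2, 0], [-1, 0, 0, -1, 0, 0, 2]].
All simple roots have the same length, so the diagram is simply laced. The associated Dynkin diagram is a chain of 7 nodes with single edges (A_7), so the type is A_7 (the algebra sl(8)).

type A_7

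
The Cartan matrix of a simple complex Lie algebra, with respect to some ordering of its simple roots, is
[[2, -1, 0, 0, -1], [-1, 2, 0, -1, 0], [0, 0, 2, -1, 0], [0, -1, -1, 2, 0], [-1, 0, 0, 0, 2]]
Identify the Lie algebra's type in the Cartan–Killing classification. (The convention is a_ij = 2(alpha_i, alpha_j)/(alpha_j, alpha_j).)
The matrix has rank 5 with 2's on the diagonal. Reading the off-diagonal entries as Dynkin edges (a single edge where a_ij = a_ji = -1; a double or triple edge where a_ij * a_ji = 2 or 3), the diagram is a chain of 5 nodes with single edges (A_5). One simple-root ordering that puts it in standard form is (alpha_3, alpha_4, alpha_2, alpha_1, alpha_5). So the algebra is type A_5, i.e. sl(6).

A_5 (sl(6))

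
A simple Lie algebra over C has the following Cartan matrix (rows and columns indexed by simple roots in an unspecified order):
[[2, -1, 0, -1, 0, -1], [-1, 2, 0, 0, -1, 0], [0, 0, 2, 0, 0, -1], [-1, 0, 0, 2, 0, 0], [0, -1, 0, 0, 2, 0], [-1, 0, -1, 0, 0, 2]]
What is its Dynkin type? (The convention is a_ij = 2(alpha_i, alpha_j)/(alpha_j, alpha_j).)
E_6

The matrix has rank 6 with 2's on the diagonal. Reading the off-diagonal entries as Dynkin edges (a single edge where a_ij = a_ji = -1; a double or triple edge where a_ij * a_ji = 2 or 3), the diagram is a chain of 5 nodes with one extra node attached to the third node from one end (E_6). One simple-root ordering that puts it in standard form is (alpha_3, alpha_4, alpha_6, alpha_1, alpha_2, alpha_5). So the algebra is type E_6.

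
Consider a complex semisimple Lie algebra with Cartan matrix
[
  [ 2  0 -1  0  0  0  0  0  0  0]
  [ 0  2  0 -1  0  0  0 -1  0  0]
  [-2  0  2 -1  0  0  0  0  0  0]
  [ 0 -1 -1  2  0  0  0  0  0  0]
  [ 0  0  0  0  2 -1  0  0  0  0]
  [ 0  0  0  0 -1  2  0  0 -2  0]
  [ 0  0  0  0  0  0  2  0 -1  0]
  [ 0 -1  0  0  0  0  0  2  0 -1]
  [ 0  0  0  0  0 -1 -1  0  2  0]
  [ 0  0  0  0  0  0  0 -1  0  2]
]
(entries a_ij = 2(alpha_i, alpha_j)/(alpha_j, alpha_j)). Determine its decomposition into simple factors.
The diagram associated to this matrix has two connected components: the simple roots {alpha_1, alpha_2, alpha_3, alpha_4, alpha_8, alpha_10} form a chain of 6 nodes with a double edge at one end; the terminal node there is the unique short simple root (B_6), and {alpha_5, alpha_6, alpha_7, alpha_9} form a chain of 4 nodes with a double edge between the middle two (F_4). A semisimple Lie algebra decomposes uniquely as the direct sum of simple ideals, one per connected component of its Dynkin diagram, so g ≅ B_6 ⊕ F_4 (dimension 78 + 52 = 130).

B_6 + F_4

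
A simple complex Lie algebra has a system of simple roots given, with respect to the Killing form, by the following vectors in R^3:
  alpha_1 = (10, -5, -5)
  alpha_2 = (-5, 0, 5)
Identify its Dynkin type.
Compute the Cartan integers a_ij = 2(alpha_i, alpha_j)/(alpha_j, alpha_j); the resulting 2x2 Cartan matrix is
[[2, -3], [-1, 2]].
The roots have two lengths (squared-length ratio 3:1); the short ones are alpha_{2}. The associated Dynkin diagram is two nodes joined by a triple edge (G_2), so the type is G_2.

G_2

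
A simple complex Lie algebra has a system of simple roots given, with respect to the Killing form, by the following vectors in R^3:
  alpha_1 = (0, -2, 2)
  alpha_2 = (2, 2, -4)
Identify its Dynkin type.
G_2

Compute the Cartan integers a_ij = 2(alpha_i, alpha_j)/(alpha_j, alpha_j); the resulting 2x2 Cartan matrix is
[[2, -1], [-3, 2]].
The roots have two lengths (squared-length ratio 3:1); the short ones are alpha_{1}. The associated Dynkin diagram is two nodes joined by a triple edge (G_2), so the type is G_2.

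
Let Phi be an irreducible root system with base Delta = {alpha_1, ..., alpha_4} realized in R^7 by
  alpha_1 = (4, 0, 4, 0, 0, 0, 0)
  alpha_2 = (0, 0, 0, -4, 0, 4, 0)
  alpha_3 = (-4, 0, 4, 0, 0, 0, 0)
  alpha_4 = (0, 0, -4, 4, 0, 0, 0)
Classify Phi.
Compute the Cartan integers a_ij = 2(alpha_i, alpha_j)/(alpha_j, alpha_j); the resulting 4x4 Cartan matrix is
[[2, 0, 0, -1], [0, 2, 0, -1], [0, 0, 2, -1], [-1, -1, -1, 2]].
All simple roots have the same length, so the diagram is simply laced. The associated Dynkin diagram is a chain of 2 nodes with a fork of two nodes at one end (D_4), so the type is D_4 (the algebra so(8)).

type D_4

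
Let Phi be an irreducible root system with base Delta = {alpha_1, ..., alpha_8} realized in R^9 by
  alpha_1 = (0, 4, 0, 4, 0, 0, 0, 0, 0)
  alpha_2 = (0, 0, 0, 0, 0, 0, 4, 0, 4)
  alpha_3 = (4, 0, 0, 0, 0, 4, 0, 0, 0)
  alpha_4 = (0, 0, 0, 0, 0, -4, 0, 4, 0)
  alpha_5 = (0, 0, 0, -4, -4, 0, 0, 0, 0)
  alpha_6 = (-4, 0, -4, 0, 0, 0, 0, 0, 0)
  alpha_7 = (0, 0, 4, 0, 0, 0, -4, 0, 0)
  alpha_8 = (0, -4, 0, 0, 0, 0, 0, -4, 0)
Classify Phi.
Compute the Cartan integers a_ij = 2(alpha_i, alpha_j)/(alpha_j, alpha_j); the resulting 8x8 Cartan matrix is
[[2, 0, 0, 0, -1, 0, 0, -1], [0, 2, 0, 0, 0, 0, -1, 0], [0, 0, 2, -1, 0, -1, 0, 0], [0, 0, -1, 2, 0, 0, 0, -1], [-1, 0, 0, 0, 2, 0, 0, 0], [0, 0, -1, 0, 0, 2, -1, 0], [0, -1, 0, 0, 0, -1, 2, 0], [-1, 0, 0, -1, 0, 0, 0, 2]].
All simple roots have the same length, so the diagram is simply laced. The associated Dynkin diagram is a chain of 8 nodes with single edges (A_8), so the type is A_8 (the algebra sl(9)).

type A_8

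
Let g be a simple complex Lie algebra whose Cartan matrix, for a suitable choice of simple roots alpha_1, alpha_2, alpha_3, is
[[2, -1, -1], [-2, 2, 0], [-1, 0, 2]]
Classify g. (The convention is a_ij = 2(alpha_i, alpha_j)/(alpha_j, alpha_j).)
C_3

The matrix has rank 3 with 2's on the diagonal. Reading the off-diagonal entries as Dynkin edges (a single edge where a_ij = a_ji = -1; a double or triple edge where a_ij * a_ji = 2 or 3), the diagram is a chain of 3 nodes with a double edge at one end; the terminal node there is the unique long simple root (C_3). One simple-root ordering that puts it in standard form is (alpha_3, alpha_1, alpha_2). So the algebra is type C_3, i.e. sp(6).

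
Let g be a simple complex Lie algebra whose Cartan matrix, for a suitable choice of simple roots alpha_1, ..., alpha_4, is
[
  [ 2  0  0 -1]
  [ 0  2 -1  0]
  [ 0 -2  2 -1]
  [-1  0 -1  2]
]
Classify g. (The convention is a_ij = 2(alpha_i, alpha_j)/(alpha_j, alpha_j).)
The matrix has rank 4 with 2's on the diagonal. Reading the off-diagonal entries as Dynkin edges (a single edge where a_ij = a_ji = -1; a double or triple edge where a_ij * a_ji = 2 or 3), the diagram is a chain of 4 nodes with a double edge at one end; the terminal node there is the unique short simple root (B_4). One simple-root ordering that puts it in standard form is (alpha_1, alpha_4, alpha_3, alpha_2). So the algebra is type B_4, i.e. so(9).

B_4 (so(9))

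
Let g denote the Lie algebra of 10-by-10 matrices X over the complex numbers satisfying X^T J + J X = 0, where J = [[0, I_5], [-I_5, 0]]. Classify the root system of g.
C_5 (sp(10))

This is sp(10), which has dimension 10(10+1)/2 = 55 and rank 10/2 = 5. In the classification of classical Lie algebras, the symplectic algebra sp(2n) has type C_n; here n = 5, so the Dynkin diagram is a chain of 5 nodes with a double edge at one end; the terminal node there is the unique long simple root (C_5). Hence the type is C_5.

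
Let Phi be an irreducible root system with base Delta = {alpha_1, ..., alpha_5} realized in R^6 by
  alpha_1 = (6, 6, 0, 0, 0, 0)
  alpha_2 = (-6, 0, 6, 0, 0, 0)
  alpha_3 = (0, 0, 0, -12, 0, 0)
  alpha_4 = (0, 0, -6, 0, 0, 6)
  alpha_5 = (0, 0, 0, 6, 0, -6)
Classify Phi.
Compute the Cartan integers a_ij = 2(alpha_i, alpha_j)/(alpha_j, alpha_j); the resulting 5x5 Cartan matrix is
[[2, -1, 0, 0, 0], [-1, 2, 0, -1, 0], [0, 0, 2, 0, -2], [0, -1, 0, 2, -1], [0, 0, -1, -1, 2]].
The roots have two lengths (squared-length ratio 2:1); the short ones are alpha_{1,2,4,5}. The associated Dynkin diagram is a chain of 5 nodes with a double edge at one end; the terminal node there is the unique long simple root (C_5), so the type is C_5 (the algebra sp(10)).

C_5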